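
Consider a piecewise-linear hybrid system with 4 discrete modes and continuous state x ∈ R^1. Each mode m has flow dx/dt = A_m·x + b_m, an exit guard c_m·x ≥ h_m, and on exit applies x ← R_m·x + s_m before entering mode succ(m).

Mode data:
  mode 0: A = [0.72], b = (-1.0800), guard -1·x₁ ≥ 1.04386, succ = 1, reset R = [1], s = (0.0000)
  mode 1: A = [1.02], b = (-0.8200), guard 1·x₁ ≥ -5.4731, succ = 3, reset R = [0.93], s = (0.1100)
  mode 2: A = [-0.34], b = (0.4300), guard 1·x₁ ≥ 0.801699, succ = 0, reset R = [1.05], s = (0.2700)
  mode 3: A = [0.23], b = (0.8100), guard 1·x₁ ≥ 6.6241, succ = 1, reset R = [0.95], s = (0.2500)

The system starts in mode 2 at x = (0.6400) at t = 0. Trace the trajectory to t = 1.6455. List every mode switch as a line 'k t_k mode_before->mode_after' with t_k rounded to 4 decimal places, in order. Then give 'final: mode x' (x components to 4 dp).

Mode 2: guard c·x = 0.8017 hit at Δt = 0.8810 (t = 0.8810), x⁻ = (0.8017) → reset → x⁺ = (1.1118), jump to mode 0
Mode 0: flow for 0.7645 to horizon, guard not reached → x = (0.8268)

1 0.8810 2->0
final: 0 0.8268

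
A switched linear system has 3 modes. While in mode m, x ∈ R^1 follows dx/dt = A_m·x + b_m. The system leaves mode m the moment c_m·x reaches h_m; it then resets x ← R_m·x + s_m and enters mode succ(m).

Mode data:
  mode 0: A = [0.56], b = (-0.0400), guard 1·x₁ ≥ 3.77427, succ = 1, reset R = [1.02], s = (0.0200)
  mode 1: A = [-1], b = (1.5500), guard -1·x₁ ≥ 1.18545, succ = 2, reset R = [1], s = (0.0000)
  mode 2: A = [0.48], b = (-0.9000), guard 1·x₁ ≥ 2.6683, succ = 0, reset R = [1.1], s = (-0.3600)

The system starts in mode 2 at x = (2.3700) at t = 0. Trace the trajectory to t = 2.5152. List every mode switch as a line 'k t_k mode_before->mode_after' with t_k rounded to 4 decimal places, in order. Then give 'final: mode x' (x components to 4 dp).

1 0.9826 2->0
2 1.6814 0->1
final: 1 2.5577

Mode 2: guard c·x = 2.6683 hit at Δt = 0.9826 (t = 0.9826), x⁻ = (2.6683) → reset → x⁺ = (2.5751), jump to mode 0
Mode 0: guard c·x = 3.7743 hit at Δt = 0.6988 (t = 1.6814), x⁻ = (3.7743) → reset → x⁺ = (3.8698), jump to mode 1
Mode 1: flow for 0.8338 to horizon, guard not reached → x = (2.5577)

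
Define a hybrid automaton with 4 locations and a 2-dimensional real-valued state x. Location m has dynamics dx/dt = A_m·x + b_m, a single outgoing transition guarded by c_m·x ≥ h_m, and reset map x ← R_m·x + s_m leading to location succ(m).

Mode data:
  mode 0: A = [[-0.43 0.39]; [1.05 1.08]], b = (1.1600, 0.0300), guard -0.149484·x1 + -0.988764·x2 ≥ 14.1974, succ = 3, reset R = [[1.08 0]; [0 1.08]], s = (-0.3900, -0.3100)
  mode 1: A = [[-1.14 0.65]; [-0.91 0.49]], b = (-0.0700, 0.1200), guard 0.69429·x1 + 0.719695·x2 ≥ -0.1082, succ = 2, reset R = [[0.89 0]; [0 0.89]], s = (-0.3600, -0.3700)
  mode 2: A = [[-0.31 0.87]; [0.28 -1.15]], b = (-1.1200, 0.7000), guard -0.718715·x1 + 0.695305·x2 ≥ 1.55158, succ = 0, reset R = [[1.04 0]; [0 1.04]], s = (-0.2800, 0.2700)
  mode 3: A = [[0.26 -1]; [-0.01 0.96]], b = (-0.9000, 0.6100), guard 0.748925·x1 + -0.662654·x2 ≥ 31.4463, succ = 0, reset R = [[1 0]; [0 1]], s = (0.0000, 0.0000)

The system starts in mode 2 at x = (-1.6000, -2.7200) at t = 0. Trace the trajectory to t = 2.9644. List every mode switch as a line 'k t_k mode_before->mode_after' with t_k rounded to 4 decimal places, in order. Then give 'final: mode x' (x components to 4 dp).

Mode 2: guard c·x = 1.5516 hit at Δt = 0.8543 (t = 0.8543), x⁻ = (-3.1645, -1.0396) → reset → x⁺ = (-3.5711, -0.8111), jump to mode 0
Mode 0: guard c·x = 14.1974 hit at Δt = 1.4081 (t = 2.2624), x⁻ = (-3.3707, -13.8491) → reset → x⁺ = (-4.0303, -15.2671), jump to mode 3
Mode 3: flow for 0.7020 to horizon, guard not reached → x = (10.8784, -29.3572)

1 0.8543 2->0
2 2.2624 0->3
final: 3 10.8784 -29.3572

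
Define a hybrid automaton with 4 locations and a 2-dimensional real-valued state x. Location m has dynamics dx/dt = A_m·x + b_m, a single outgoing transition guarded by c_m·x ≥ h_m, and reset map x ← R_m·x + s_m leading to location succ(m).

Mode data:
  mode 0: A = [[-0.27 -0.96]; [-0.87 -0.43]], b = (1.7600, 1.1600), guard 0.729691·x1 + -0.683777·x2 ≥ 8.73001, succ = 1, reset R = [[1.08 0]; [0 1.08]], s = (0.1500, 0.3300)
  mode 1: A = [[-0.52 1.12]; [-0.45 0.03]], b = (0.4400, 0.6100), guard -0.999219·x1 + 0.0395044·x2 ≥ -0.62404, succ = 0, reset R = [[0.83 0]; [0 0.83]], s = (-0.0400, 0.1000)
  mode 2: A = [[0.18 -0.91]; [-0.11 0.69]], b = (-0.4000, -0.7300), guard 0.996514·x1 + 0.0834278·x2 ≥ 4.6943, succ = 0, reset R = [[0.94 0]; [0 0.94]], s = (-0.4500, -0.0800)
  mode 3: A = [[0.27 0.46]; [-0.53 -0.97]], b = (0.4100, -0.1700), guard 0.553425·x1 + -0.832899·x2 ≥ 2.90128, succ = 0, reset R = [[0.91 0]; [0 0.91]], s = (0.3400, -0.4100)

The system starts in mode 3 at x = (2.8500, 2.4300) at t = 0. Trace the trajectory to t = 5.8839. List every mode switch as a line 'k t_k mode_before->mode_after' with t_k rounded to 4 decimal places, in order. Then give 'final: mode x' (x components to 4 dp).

Mode 3: guard c·x = 2.9013 hit at Δt = 0.9536 (t = 0.9536), x⁻ = (4.5896, -0.4338) → reset → x⁺ = (4.5165, -0.8047), jump to mode 0
Mode 0: guard c·x = 8.7300 hit at Δt = 1.2705 (t = 2.2241), x⁻ = (7.7834, -4.4612) → reset → x⁺ = (8.5561, -4.4881), jump to mode 1
Mode 1: guard c·x = -0.6240 hit at Δt = 1.0228 (t = 3.2469), x⁻ = (0.3877, -5.9904) → reset → x⁺ = (0.2818, -4.8720), jump to mode 0
Mode 0: guard c·x = 8.7300 hit at Δt = 1.3631 (t = 4.6100), x⁻ = (7.0608, -5.2324) → reset → x⁺ = (7.7757, -5.3210), jump to mode 1
Mode 1: guard c·x = -0.6240 hit at Δt = 0.8758 (t = 5.4858), x⁻ = (0.3684, -6.4786) → reset → x⁺ = (0.2658, -5.2772), jump to mode 0
Mode 0: flow for 0.3981 to horizon, guard not reached → x = (2.6451, -4.5111)

1 0.9536 3->0
2 2.2241 0->1
3 3.2469 1->0
4 4.6100 0->1
5 5.4858 1->0
final: 0 2.6451 -4.5111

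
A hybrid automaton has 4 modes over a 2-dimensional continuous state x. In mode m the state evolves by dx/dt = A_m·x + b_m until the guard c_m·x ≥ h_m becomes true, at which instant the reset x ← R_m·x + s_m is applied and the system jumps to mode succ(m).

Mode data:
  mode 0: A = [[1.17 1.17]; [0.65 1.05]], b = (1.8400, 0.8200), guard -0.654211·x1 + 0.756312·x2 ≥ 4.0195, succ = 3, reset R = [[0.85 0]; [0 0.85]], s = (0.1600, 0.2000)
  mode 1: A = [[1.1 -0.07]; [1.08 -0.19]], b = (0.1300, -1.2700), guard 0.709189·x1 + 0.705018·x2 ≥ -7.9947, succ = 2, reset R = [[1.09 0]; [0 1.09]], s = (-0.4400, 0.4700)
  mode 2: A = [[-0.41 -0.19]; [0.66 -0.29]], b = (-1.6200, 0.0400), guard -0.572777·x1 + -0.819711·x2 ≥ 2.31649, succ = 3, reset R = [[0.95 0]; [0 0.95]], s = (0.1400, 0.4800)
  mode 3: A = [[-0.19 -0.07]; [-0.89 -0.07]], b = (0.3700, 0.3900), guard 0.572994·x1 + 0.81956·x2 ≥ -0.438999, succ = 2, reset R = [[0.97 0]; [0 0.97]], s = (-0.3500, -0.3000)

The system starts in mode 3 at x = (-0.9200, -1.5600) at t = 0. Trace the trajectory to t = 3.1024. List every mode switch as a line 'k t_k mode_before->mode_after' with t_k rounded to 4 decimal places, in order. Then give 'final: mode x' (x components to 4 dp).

1 1.2568 3->2
2 2.7608 2->3
final: 3 -1.4356 -0.3142

Mode 3: guard c·x = -0.4390 hit at Δt = 1.2568 (t = 1.2568), x⁻ = (-0.2430, -0.3658) → reset → x⁺ = (-0.5857, -0.6548), jump to mode 2
Mode 2: guard c·x = 2.3165 hit at Δt = 1.5040 (t = 2.7608), x⁻ = (-1.9132, -1.4891) → reset → x⁺ = (-1.6776, -0.9346), jump to mode 3
Mode 3: flow for 0.3416 to horizon, guard not reached → x = (-1.4356, -0.3142)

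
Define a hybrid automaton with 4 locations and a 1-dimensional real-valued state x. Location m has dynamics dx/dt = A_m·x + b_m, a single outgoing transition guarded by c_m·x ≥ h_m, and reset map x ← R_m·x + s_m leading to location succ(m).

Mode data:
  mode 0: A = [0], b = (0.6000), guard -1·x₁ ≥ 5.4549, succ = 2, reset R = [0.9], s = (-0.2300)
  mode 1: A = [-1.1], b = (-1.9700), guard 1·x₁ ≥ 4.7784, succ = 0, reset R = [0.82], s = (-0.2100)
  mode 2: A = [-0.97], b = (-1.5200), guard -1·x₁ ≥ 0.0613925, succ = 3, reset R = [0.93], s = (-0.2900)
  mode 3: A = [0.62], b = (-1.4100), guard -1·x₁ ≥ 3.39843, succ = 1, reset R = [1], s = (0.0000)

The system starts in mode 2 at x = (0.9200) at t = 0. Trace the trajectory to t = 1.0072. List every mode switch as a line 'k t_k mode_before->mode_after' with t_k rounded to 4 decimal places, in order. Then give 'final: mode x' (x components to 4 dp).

1 0.5174 2->3
final: 3 -1.2772

Mode 2: guard c·x = 0.0614 hit at Δt = 0.5174 (t = 0.5174), x⁻ = (-0.0614) → reset → x⁺ = (-0.3471), jump to mode 3
Mode 3: flow for 0.4898 to horizon, guard not reached → x = (-1.2772)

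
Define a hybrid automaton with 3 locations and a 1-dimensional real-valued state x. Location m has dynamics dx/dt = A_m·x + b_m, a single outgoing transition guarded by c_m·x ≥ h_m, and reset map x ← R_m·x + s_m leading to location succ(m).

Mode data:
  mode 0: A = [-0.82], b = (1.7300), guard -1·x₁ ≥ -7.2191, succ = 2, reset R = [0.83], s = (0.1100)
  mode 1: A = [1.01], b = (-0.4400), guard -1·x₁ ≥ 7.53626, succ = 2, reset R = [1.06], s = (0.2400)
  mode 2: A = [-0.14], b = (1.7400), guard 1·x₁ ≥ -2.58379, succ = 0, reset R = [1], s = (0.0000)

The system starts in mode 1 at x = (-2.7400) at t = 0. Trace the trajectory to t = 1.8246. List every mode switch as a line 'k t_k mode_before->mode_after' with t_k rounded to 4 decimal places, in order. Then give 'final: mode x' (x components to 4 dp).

Mode 1: guard c·x = 7.5363 hit at Δt = 0.9113 (t = 0.9113), x⁻ = (-7.5363) → reset → x⁺ = (-7.7484), jump to mode 2
Mode 2: flow for 0.9133 to horizon, guard not reached → x = (-5.3267)

1 0.9113 1->2
final: 2 -5.3267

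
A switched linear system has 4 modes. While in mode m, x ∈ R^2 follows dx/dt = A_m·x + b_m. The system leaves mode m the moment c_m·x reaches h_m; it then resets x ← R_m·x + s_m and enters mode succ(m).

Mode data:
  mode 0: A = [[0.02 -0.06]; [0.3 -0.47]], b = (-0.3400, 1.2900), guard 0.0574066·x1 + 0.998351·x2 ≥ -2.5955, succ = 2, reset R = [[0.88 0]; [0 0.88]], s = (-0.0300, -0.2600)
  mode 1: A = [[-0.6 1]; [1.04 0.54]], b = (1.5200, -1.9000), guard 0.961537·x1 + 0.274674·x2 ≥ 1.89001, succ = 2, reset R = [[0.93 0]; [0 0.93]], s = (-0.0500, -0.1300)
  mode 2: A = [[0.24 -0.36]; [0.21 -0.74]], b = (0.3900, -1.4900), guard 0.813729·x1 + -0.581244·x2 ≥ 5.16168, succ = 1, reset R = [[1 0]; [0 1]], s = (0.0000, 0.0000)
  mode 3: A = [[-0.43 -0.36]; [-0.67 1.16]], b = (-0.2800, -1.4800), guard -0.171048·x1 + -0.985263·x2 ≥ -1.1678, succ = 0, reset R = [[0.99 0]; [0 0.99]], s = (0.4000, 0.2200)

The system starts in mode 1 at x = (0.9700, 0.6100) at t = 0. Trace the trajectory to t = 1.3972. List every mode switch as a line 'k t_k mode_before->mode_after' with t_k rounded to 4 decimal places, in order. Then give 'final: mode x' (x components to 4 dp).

Mode 1: guard c·x = 1.8900 hit at Δt = 0.7243 (t = 0.7243), x⁻ = (1.8194, 0.5117) → reset → x⁺ = (1.6421, 0.3459), jump to mode 2
Mode 2: flow for 0.6729 to horizon, guard not reached → x = (2.2241, -0.3641)

1 0.7243 1->2
final: 2 2.2241 -0.3641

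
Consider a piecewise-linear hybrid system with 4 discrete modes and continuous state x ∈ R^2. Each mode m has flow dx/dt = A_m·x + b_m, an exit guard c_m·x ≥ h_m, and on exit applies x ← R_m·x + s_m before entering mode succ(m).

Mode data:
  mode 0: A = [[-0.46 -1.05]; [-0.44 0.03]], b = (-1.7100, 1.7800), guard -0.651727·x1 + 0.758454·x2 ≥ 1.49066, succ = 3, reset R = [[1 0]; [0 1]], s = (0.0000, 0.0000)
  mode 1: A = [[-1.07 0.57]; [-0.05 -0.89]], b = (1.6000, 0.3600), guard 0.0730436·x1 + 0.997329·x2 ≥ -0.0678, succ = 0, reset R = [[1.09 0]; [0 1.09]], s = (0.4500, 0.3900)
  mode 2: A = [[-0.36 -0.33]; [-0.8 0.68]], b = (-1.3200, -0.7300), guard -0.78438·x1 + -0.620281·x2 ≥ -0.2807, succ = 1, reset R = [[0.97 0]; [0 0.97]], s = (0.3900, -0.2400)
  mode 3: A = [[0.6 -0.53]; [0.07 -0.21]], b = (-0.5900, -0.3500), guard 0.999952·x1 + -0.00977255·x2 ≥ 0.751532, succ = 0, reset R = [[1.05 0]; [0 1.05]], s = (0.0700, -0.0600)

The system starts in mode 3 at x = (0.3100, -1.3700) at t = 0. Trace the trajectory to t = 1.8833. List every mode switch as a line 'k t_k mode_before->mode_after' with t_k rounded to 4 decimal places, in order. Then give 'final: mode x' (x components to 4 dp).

Mode 3: guard c·x = 0.7515 hit at Δt = 0.9612 (t = 0.9612), x⁻ = (0.7380, -1.3932) → reset → x⁺ = (0.8449, -1.5228), jump to mode 0
Mode 0: flow for 0.9221 to horizon, guard not reached → x = (-0.1088, -0.0872)

1 0.9612 3->0
final: 0 -0.1088 -0.0872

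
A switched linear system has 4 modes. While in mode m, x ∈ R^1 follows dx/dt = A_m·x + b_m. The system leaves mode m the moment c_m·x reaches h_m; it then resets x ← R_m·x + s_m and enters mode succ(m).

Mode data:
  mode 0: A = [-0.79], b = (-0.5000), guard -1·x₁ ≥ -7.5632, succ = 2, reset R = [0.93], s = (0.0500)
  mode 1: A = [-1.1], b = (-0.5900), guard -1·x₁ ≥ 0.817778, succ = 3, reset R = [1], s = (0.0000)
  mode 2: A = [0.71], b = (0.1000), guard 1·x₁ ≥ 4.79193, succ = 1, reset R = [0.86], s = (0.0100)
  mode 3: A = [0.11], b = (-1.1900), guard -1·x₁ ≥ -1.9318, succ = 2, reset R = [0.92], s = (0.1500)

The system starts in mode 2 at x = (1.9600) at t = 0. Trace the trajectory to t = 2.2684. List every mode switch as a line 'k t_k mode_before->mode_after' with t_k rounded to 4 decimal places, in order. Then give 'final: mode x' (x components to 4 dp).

1 1.2022 2->1
final: 1 0.9082

Mode 2: guard c·x = 4.7919 hit at Δt = 1.2022 (t = 1.2022), x⁻ = (4.7919) → reset → x⁺ = (4.1311), jump to mode 1
Mode 1: flow for 1.0662 to horizon, guard not reached → x = (0.9082)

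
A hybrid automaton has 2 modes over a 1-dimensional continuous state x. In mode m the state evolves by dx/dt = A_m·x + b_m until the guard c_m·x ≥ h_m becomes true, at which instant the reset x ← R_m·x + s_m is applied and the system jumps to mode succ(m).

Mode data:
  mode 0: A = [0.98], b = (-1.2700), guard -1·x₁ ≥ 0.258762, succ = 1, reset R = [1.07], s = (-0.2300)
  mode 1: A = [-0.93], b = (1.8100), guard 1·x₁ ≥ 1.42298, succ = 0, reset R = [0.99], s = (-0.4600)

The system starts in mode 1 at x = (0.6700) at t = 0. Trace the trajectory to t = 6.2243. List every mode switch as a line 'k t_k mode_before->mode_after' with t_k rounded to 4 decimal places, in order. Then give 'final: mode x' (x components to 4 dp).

1 0.9587 1->0
2 2.4885 0->1
3 4.1499 1->0
4 5.6797 0->1
final: 1 0.4680

Mode 1: guard c·x = 1.4230 hit at Δt = 0.9587 (t = 0.9587), x⁻ = (1.4230) → reset → x⁺ = (0.9488), jump to mode 0
Mode 0: guard c·x = 0.2588 hit at Δt = 1.5298 (t = 2.4885), x⁻ = (-0.2588) → reset → x⁺ = (-0.5069), jump to mode 1
Mode 1: guard c·x = 1.4230 hit at Δt = 1.6613 (t = 4.1499), x⁻ = (1.4230) → reset → x⁺ = (0.9488), jump to mode 0
Mode 0: guard c·x = 0.2588 hit at Δt = 1.5298 (t = 5.6797), x⁻ = (-0.2588) → reset → x⁺ = (-0.5069), jump to mode 1
Mode 1: flow for 0.5446 to horizon, guard not reached → x = (0.4680)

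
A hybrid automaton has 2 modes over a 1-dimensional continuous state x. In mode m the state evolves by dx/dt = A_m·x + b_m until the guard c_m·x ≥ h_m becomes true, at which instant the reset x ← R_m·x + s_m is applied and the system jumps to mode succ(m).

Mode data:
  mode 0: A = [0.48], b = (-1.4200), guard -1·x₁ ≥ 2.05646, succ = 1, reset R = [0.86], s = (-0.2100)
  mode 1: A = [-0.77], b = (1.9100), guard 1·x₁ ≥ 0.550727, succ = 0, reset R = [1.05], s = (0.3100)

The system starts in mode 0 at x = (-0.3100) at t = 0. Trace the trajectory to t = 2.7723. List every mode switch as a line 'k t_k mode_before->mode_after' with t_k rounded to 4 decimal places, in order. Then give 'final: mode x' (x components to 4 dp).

Mode 0: guard c·x = 2.0565 hit at Δt = 0.8919 (t = 0.8919), x⁻ = (-2.0565) → reset → x⁺ = (-1.9786), jump to mode 1
Mode 1: guard c·x = 0.5507 hit at Δt = 1.0877 (t = 1.9796), x⁻ = (0.5507) → reset → x⁺ = (0.8883), jump to mode 0
Mode 0: flow for 0.7927 to horizon, guard not reached → x = (-0.0702)

1 0.8919 0->1
2 1.9796 1->0
final: 0 -0.0702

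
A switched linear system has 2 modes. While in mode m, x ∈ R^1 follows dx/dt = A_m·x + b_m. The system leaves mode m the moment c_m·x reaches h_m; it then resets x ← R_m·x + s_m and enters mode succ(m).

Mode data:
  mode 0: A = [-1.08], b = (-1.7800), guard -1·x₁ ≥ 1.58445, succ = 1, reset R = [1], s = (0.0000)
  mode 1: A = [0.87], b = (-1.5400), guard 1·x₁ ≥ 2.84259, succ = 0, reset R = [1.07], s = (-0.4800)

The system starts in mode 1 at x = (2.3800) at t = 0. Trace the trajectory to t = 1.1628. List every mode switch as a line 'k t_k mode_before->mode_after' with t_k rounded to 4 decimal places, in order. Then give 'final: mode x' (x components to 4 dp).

1 0.6488 1->0
final: 0 0.7682

Mode 1: guard c·x = 2.8426 hit at Δt = 0.6488 (t = 0.6488), x⁻ = (2.8426) → reset → x⁺ = (2.5616), jump to mode 0
Mode 0: flow for 0.5140 to horizon, guard not reached → x = (0.7682)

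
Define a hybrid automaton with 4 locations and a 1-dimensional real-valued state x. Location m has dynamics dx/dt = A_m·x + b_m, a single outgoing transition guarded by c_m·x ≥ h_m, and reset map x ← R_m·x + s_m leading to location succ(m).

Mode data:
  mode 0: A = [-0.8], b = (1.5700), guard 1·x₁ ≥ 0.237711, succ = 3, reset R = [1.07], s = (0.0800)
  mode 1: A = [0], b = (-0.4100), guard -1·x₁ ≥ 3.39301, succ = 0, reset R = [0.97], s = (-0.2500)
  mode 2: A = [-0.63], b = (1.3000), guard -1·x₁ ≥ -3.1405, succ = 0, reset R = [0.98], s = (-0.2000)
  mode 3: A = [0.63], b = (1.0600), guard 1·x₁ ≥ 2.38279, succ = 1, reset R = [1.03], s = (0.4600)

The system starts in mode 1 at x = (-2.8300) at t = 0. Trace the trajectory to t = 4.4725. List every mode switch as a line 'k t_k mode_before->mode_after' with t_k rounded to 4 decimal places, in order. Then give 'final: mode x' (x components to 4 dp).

1 1.3732 1->0
2 2.8236 0->3
3 3.9362 3->1
final: 1 2.6944

Mode 1: guard c·x = 3.3930 hit at Δt = 1.3732 (t = 1.3732), x⁻ = (-3.3930) → reset → x⁺ = (-3.5412), jump to mode 0
Mode 0: guard c·x = 0.2377 hit at Δt = 1.4504 (t = 2.8236), x⁻ = (0.2377) → reset → x⁺ = (0.3344), jump to mode 3
Mode 3: guard c·x = 2.3828 hit at Δt = 1.1126 (t = 3.9362), x⁻ = (2.3828) → reset → x⁺ = (2.9143), jump to mode 1
Mode 1: flow for 0.5363 to horizon, guard not reached → x = (2.6944)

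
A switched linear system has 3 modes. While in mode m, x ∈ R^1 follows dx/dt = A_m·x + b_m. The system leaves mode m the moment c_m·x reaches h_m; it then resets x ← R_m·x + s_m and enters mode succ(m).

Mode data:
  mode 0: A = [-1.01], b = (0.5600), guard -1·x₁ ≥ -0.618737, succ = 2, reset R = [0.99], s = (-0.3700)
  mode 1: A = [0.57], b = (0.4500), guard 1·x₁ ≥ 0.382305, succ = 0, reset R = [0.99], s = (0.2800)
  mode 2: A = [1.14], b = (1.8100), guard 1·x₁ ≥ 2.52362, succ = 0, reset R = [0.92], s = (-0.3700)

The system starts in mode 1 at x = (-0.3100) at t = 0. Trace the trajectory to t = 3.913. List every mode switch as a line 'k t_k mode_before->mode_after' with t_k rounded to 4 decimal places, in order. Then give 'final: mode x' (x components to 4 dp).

Mode 1: guard c·x = 0.3823 hit at Δt = 1.5677 (t = 1.5677), x⁻ = (0.3823) → reset → x⁺ = (0.6585), jump to mode 0
Mode 0: guard c·x = -0.6187 hit at Δt = 0.4766 (t = 2.0443), x⁻ = (0.6187) → reset → x⁺ = (0.2425), jump to mode 2
Mode 2: guard c·x = 2.5236 hit at Δt = 0.7099 (t = 2.7542), x⁻ = (2.5236) → reset → x⁺ = (1.9517), jump to mode 0
Mode 0: flow for 1.1588 to horizon, guard not reached → x = (0.9880)

1 1.5677 1->0
2 2.0443 0->2
3 2.7542 2->0
final: 0 0.9880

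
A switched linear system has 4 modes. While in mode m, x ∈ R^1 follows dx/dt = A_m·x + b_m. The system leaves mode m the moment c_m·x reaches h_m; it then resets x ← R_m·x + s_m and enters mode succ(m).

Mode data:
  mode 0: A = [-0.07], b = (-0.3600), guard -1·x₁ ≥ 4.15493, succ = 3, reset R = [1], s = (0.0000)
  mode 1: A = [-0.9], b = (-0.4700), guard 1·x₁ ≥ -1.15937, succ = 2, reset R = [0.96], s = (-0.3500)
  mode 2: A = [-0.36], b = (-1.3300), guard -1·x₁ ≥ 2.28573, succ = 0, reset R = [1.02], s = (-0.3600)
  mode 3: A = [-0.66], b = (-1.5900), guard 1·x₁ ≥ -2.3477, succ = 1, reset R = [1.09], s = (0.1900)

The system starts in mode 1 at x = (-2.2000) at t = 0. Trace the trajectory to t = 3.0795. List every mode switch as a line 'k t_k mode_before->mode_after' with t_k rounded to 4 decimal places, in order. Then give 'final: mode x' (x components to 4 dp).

1 1.0758 1->2
2 2.3535 2->0
final: 0 -2.8129

Mode 1: guard c·x = -1.1594 hit at Δt = 1.0758 (t = 1.0758), x⁻ = (-1.1594) → reset → x⁺ = (-1.4630), jump to mode 2
Mode 2: guard c·x = 2.2857 hit at Δt = 1.2777 (t = 2.3535), x⁻ = (-2.2857) → reset → x⁺ = (-2.6914), jump to mode 0
Mode 0: flow for 0.7260 to horizon, guard not reached → x = (-2.8129)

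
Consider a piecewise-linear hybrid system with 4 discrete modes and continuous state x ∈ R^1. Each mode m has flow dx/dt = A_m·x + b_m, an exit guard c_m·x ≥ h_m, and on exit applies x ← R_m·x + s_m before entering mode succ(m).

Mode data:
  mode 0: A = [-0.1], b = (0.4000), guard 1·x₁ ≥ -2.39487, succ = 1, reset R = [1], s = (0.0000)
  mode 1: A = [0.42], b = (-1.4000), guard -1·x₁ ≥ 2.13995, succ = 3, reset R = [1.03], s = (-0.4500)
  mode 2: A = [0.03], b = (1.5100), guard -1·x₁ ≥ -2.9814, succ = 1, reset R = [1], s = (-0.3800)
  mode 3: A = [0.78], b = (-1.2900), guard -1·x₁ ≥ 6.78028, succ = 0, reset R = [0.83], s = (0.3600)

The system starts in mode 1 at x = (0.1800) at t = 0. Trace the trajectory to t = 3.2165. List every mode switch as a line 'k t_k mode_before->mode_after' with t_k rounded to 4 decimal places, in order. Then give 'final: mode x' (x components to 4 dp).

Mode 1: guard c·x = 2.1399 hit at Δt = 1.3129 (t = 1.3129), x⁻ = (-2.1400) → reset → x⁺ = (-2.6541), jump to mode 3
Mode 3: guard c·x = 6.7803 hit at Δt = 0.8613 (t = 2.1742), x⁻ = (-6.7803) → reset → x⁺ = (-5.2676), jump to mode 0
Mode 0: flow for 1.0423 to horizon, guard not reached → x = (-4.3503)

1 1.3129 1->3
2 2.1742 3->0
final: 0 -4.3503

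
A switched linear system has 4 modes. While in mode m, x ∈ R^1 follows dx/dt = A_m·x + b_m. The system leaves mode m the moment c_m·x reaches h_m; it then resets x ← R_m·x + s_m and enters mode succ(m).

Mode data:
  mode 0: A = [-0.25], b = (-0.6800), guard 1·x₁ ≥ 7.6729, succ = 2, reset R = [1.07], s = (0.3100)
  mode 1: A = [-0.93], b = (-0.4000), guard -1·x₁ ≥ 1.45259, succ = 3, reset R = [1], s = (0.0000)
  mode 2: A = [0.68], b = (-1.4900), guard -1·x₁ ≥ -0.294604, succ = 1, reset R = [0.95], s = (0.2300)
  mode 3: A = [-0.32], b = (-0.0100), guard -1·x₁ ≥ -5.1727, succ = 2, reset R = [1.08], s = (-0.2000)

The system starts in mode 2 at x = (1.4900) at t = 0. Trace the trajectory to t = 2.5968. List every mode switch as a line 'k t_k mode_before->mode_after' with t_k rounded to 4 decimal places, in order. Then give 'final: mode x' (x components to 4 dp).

Mode 2: guard c·x = -0.2946 hit at Δt = 1.4633 (t = 1.4633), x⁻ = (0.2946) → reset → x⁺ = (0.5099), jump to mode 1
Mode 1: flow for 1.1335 to horizon, guard not reached → x = (-0.1025)

1 1.4633 2->1
final: 1 -0.1025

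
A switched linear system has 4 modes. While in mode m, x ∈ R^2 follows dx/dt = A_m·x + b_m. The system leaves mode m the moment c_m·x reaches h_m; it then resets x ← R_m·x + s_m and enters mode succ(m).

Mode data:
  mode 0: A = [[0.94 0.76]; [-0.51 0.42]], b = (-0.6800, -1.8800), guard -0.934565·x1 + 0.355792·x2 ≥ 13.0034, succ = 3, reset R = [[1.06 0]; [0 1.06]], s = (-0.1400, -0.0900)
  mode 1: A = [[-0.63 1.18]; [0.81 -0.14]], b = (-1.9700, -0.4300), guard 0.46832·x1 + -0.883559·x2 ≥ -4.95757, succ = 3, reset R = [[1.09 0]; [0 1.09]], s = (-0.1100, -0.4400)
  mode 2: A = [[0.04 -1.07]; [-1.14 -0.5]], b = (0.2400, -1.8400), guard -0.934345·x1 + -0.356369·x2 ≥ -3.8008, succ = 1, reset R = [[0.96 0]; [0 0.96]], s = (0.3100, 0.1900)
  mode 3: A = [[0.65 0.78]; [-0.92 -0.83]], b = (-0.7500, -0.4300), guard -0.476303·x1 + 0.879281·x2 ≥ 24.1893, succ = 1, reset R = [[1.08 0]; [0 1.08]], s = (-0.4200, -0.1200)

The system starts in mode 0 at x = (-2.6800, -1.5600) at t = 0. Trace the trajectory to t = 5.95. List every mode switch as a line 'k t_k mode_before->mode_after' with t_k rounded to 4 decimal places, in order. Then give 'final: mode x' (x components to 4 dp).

Mode 0: guard c·x = 13.0034 hit at Δt = 1.3032 (t = 1.3032), x⁻ = (-13.9010, 0.0339) → reset → x⁺ = (-14.8750, -0.0541), jump to mode 3
Mode 3: guard c·x = 24.1893 hit at Δt = 1.1894 (t = 2.4926), x⁻ = (-24.5190, 14.2285) → reset → x⁺ = (-26.9005, 15.2468), jump to mode 1
Mode 1: guard c·x = -4.9576 hit at Δt = 1.0447 (t = 3.5373), x⁻ = (-10.3948, 0.1013) → reset → x⁺ = (-11.4403, -0.3296), jump to mode 3
Mode 3: guard c·x = 24.1893 hit at Δt = 1.8242 (t = 5.3615), x⁻ = (-21.7743, 15.7153) → reset → x⁺ = (-23.9363, 16.8525), jump to mode 1
Mode 1: flow for 0.5885 to horizon, guard not reached → x = (-10.8370, 7.7826)

1 1.3032 0->3
2 2.4926 3->1
3 3.5373 1->3
4 5.3615 3->1
final: 1 -10.8370 7.7826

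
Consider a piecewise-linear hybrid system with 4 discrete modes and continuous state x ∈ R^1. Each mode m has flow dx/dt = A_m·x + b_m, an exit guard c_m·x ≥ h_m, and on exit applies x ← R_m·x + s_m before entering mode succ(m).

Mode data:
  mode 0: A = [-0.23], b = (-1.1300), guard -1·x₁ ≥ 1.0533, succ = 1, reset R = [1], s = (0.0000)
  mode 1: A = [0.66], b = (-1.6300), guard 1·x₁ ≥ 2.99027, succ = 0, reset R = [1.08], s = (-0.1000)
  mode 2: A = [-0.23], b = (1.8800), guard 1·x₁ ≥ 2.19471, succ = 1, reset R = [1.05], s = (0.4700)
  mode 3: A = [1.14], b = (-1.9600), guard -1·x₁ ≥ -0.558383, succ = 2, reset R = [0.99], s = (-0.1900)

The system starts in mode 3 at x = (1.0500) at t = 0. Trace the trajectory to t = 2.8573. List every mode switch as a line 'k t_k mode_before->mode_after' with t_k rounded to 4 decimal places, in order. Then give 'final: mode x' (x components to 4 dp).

1 0.4831 3->2
2 1.6451 2->1
3 2.4564 1->0
final: 0 2.4210

Mode 3: guard c·x = -0.5584 hit at Δt = 0.4831 (t = 0.4831), x⁻ = (0.5584) → reset → x⁺ = (0.3628), jump to mode 2
Mode 2: guard c·x = 2.1947 hit at Δt = 1.1620 (t = 1.6451), x⁻ = (2.1947) → reset → x⁺ = (2.7744), jump to mode 1
Mode 1: guard c·x = 2.9903 hit at Δt = 0.8113 (t = 2.4564), x⁻ = (2.9903) → reset → x⁺ = (3.1295), jump to mode 0
Mode 0: flow for 0.4009 to horizon, guard not reached → x = (2.4210)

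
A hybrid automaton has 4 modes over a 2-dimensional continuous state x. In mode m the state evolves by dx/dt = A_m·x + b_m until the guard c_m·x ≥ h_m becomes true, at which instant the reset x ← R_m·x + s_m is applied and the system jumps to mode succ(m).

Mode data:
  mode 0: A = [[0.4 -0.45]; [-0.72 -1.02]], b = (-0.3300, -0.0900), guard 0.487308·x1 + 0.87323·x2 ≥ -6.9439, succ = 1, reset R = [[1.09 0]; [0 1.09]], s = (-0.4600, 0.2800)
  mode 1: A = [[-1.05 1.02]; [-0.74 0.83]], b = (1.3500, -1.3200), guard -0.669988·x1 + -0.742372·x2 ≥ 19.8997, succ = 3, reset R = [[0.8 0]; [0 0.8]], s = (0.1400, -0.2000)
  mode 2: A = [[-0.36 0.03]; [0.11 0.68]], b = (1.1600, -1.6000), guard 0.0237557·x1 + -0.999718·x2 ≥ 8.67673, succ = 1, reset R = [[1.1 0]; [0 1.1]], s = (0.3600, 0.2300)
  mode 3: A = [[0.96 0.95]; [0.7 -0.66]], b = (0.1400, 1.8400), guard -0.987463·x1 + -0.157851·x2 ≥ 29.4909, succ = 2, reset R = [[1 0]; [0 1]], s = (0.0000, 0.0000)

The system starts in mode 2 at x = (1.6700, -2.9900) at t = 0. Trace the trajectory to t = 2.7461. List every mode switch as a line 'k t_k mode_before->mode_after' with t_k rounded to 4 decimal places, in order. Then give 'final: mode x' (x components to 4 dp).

1 1.1040 2->1
2 2.0329 1->3
final: 3 -26.0807 -15.3185

Mode 2: guard c·x = 8.6767 hit at Δt = 1.1040 (t = 1.1040), x⁻ = (2.0247, -8.6311) → reset → x⁺ = (2.5871, -9.2642), jump to mode 1
Mode 1: guard c·x = 19.8997 hit at Δt = 0.9289 (t = 2.0329), x⁻ = (-7.5337, -20.0064) → reset → x⁺ = (-5.8870, -16.2051), jump to mode 3
Mode 3: flow for 0.7132 to horizon, guard not reached → x = (-26.0807, -15.3185)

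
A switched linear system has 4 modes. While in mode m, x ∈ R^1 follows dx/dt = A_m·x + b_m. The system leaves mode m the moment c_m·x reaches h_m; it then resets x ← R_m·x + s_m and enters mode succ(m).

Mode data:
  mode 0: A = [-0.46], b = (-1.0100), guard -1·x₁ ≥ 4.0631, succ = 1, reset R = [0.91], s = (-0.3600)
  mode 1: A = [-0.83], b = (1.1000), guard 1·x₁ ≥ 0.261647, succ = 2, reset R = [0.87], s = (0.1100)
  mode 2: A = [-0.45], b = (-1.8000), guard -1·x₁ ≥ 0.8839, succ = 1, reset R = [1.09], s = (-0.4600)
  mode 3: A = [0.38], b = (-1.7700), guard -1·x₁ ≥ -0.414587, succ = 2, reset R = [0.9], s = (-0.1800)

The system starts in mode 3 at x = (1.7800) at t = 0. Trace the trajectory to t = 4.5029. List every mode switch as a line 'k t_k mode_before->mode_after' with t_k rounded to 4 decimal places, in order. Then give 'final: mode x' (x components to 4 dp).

Mode 3: guard c·x = -0.4146 hit at Δt = 1.0218 (t = 1.0218), x⁻ = (0.4146) → reset → x⁺ = (0.1931), jump to mode 2
Mode 2: guard c·x = 0.8839 hit at Δt = 0.6597 (t = 1.6815), x⁻ = (-0.8839) → reset → x⁺ = (-1.4235), jump to mode 1
Mode 1: guard c·x = 0.2616 hit at Δt = 1.1439 (t = 2.8254), x⁻ = (0.2616) → reset → x⁺ = (0.3376), jump to mode 2
Mode 2: guard c·x = 0.8839 hit at Δt = 0.7350 (t = 3.5604), x⁻ = (-0.8839) → reset → x⁺ = (-1.4235), jump to mode 1
Mode 1: flow for 0.9425 to horizon, guard not reached → x = (0.0681)

1 1.0218 3->2
2 1.6815 2->1
3 2.8254 1->2
4 3.5604 2->1
final: 1 0.0681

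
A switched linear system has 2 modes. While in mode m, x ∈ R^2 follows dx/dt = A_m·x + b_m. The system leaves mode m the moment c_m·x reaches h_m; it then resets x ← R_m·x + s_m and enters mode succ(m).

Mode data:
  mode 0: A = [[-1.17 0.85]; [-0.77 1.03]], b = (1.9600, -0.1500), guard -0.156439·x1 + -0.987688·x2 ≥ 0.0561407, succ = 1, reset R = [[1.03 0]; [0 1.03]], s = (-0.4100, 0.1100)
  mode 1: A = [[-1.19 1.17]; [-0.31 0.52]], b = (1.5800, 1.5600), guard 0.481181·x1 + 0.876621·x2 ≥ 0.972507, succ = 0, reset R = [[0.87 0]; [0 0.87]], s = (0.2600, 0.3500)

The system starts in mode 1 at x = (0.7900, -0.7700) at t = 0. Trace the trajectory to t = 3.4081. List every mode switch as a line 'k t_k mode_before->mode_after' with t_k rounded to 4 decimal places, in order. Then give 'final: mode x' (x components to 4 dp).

1 1.0548 1->0
2 2.1431 0->1
3 2.6377 1->0
final: 0 1.6907 -0.1686

Mode 1: guard c·x = 0.9725 hit at Δt = 1.0548 (t = 1.0548), x⁻ = (1.1326, 0.4877) → reset → x⁺ = (1.2454, 0.7743), jump to mode 0
Mode 0: guard c·x = 0.0561 hit at Δt = 1.0883 (t = 2.1431), x⁻ = (1.6811, -0.3231) → reset → x⁺ = (1.3215, -0.2228), jump to mode 1
Mode 1: guard c·x = 0.9725 hit at Δt = 0.4946 (t = 2.6377), x⁻ = (1.3619, 0.3618) → reset → x⁺ = (1.4449, 0.6648), jump to mode 0
Mode 0: flow for 0.7704 to horizon, guard not reached → x = (1.6907, -0.1686)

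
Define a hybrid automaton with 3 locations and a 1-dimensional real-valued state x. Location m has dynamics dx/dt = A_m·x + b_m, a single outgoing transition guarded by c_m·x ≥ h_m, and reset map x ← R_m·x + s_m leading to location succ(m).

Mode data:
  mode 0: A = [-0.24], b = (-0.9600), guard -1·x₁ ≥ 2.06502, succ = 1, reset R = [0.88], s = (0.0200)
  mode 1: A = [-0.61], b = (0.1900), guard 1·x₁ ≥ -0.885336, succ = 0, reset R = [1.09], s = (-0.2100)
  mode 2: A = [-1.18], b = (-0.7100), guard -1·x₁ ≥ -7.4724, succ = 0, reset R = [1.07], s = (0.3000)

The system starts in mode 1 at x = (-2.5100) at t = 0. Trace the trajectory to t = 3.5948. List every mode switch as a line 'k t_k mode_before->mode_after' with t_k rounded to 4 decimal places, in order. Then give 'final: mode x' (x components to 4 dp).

1 1.4059 1->0
2 2.9826 0->1
final: 1 -1.1401

Mode 1: guard c·x = -0.8853 hit at Δt = 1.4059 (t = 1.4059), x⁻ = (-0.8853) → reset → x⁺ = (-1.1750), jump to mode 0
Mode 0: guard c·x = 2.0650 hit at Δt = 1.5767 (t = 2.9826), x⁻ = (-2.0650) → reset → x⁺ = (-1.7972), jump to mode 1
Mode 1: flow for 0.6122 to horizon, guard not reached → x = (-1.1401)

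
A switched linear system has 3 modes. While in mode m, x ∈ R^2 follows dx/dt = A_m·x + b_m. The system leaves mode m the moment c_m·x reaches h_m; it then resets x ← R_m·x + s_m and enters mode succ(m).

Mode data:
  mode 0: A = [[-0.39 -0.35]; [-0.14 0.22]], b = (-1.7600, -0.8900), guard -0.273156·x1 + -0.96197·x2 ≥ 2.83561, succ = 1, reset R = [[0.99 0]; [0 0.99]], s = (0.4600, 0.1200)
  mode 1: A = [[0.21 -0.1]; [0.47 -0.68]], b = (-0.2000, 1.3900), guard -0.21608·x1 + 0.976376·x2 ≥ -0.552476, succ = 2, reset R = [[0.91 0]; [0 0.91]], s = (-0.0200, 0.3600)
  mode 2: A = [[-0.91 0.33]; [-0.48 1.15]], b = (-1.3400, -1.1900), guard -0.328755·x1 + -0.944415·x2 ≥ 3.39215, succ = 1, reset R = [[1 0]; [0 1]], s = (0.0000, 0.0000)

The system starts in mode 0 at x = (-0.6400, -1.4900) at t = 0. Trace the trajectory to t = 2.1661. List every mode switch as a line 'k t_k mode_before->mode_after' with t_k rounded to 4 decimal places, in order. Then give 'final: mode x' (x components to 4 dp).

Mode 0: guard c·x = 2.8356 hit at Δt = 0.9209 (t = 0.9209), x⁻ = (-1.2501, -2.5927) → reset → x⁺ = (-0.7776, -2.4468), jump to mode 1
Mode 1: guard c·x = -0.5525 hit at Δt = 0.8225 (t = 1.7434), x⁻ = (-0.9643, -0.7793) → reset → x⁺ = (-0.8975, -0.3491), jump to mode 2
Mode 2: flow for 0.4227 to horizon, guard not reached → x = (-1.1563, -0.9495)

1 0.9209 0->1
2 1.7434 1->2
final: 2 -1.1563 -0.9495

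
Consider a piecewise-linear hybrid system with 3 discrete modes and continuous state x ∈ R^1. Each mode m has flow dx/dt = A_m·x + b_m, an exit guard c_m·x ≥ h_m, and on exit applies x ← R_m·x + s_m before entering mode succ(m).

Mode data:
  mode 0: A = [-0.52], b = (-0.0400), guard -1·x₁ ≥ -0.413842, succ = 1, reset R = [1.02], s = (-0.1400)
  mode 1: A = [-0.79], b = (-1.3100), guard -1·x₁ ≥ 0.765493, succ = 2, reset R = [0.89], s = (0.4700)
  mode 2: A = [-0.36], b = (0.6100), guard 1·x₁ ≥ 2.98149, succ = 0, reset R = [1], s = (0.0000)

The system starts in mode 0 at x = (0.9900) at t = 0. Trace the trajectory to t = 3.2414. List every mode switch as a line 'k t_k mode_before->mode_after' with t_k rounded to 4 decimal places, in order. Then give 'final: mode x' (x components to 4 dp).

1 1.4934 0->1
2 2.4761 1->2
final: 2 0.2476

Mode 0: guard c·x = -0.4138 hit at Δt = 1.4934 (t = 1.4934), x⁻ = (0.4138) → reset → x⁺ = (0.2821), jump to mode 1
Mode 1: guard c·x = 0.7655 hit at Δt = 0.9827 (t = 2.4761), x⁻ = (-0.7655) → reset → x⁺ = (-0.2113), jump to mode 2
Mode 2: flow for 0.7653 to horizon, guard not reached → x = (0.2476)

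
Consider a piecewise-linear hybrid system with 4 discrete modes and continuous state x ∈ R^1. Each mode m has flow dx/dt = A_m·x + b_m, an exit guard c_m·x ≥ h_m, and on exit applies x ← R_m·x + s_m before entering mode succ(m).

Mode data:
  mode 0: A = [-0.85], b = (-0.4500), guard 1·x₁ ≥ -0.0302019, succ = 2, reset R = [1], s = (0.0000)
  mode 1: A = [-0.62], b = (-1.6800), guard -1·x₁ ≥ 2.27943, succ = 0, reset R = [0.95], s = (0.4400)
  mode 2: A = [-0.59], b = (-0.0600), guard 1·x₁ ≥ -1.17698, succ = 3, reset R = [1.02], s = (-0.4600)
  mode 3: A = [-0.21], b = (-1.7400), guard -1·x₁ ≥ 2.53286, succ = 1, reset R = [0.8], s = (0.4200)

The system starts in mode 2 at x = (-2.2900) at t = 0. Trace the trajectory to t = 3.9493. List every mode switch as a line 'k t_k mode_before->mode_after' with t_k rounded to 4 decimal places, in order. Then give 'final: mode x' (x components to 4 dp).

1 1.2043 2->3
2 1.8766 3->1
3 3.3956 1->0
final: 0 -1.2765

Mode 2: guard c·x = -1.1770 hit at Δt = 1.2043 (t = 1.2043), x⁻ = (-1.1770) → reset → x⁺ = (-1.6605), jump to mode 3
Mode 3: guard c·x = 2.5329 hit at Δt = 0.6723 (t = 1.8766), x⁻ = (-2.5329) → reset → x⁺ = (-1.6063), jump to mode 1
Mode 1: guard c·x = 2.2794 hit at Δt = 1.5190 (t = 3.3956), x⁻ = (-2.2794) → reset → x⁺ = (-1.7255), jump to mode 0
Mode 0: flow for 0.5537 to horizon, guard not reached → x = (-1.2765)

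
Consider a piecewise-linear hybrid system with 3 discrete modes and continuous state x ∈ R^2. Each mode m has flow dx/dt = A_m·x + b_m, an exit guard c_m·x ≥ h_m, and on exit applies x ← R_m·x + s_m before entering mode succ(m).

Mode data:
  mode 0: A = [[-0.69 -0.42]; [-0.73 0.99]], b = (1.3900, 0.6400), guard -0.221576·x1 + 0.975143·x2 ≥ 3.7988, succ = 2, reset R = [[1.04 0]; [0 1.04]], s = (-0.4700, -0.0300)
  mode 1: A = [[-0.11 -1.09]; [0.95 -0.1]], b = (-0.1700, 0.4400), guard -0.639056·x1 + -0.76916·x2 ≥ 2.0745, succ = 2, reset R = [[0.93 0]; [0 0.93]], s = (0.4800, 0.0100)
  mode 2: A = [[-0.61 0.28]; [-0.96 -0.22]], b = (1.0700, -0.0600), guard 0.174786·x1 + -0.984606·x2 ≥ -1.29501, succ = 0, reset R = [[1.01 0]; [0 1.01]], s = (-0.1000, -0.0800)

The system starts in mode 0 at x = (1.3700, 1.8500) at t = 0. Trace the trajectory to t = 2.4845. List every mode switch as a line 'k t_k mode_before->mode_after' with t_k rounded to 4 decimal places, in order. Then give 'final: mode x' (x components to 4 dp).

Mode 0: guard c·x = 3.7988 hit at Δt = 0.8787 (t = 0.8787), x⁻ = (0.8616, 4.0914) → reset → x⁺ = (0.4260, 4.2251), jump to mode 2
Mode 2: guard c·x = -1.2950 hit at Δt = 1.2955 (t = 2.1742), x⁻ = (1.8657, 1.6465) → reset → x⁺ = (1.7844, 1.5829), jump to mode 0
Mode 0: flow for 0.3103 to horizon, guard not reached → x = (1.6233, 1.9315)

1 0.8787 0->2
2 2.1742 2->0
final: 0 1.6233 1.9315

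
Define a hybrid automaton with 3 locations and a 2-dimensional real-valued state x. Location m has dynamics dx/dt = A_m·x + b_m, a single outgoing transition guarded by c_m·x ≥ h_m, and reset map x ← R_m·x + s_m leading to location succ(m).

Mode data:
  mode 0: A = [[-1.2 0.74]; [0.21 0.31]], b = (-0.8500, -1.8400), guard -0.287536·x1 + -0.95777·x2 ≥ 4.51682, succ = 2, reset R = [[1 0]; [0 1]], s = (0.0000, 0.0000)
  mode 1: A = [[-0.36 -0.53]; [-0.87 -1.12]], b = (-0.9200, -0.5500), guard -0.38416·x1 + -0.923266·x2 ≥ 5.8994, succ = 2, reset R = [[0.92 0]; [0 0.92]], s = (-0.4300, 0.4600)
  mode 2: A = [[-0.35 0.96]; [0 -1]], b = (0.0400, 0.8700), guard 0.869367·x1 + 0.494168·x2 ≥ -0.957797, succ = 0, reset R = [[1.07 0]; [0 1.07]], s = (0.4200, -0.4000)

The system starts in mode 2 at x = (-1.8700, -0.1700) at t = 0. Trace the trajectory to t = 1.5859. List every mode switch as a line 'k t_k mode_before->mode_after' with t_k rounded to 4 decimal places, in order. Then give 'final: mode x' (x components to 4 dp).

Mode 2: guard c·x = -0.9578 hit at Δt = 0.7498 (t = 0.7498), x⁻ = (-1.3169, 0.3786) → reset → x⁺ = (-0.9891, 0.0051), jump to mode 0
Mode 0: flow for 0.8361 to horizon, guard not reached → x = (-1.2373, -1.9557)

1 0.7498 2->0
final: 0 -1.2373 -1.9557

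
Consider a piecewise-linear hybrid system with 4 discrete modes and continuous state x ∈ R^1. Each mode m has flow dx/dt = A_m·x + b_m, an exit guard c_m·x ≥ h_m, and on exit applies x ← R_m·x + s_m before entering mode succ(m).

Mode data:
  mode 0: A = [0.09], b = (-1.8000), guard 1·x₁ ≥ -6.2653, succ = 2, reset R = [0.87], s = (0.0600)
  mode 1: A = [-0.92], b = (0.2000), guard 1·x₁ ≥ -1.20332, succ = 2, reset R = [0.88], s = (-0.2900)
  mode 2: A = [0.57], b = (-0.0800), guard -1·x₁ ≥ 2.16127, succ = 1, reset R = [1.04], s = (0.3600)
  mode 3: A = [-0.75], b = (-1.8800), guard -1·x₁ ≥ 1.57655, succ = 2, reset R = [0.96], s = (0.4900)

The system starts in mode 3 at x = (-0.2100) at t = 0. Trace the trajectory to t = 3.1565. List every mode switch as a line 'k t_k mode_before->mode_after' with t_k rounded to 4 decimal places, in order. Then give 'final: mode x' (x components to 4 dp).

1 1.2052 3->2
2 2.4015 2->1
3 2.8289 1->2
final: 2 -1.6547

Mode 3: guard c·x = 1.5765 hit at Δt = 1.2052 (t = 1.2052), x⁻ = (-1.5765) → reset → x⁺ = (-1.0235), jump to mode 2
Mode 2: guard c·x = 2.1613 hit at Δt = 1.1963 (t = 2.4015), x⁻ = (-2.1613) → reset → x⁺ = (-1.8877), jump to mode 1
Mode 1: guard c·x = -1.2033 hit at Δt = 0.4274 (t = 2.8289), x⁻ = (-1.2033) → reset → x⁺ = (-1.3489), jump to mode 2
Mode 2: flow for 0.3276 to horizon, guard not reached → x = (-1.6547)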